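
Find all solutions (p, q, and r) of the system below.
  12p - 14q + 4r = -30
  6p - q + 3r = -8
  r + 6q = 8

Row-reduce:
R1 ← R1 / (12).
R2 ← R2 − 6·R1.
R2 ← R2 / (6).
R1 ← R1 + 7/6·R2.
R3 ← R3 − 6·R2.
Row 3 reduces to 0 = 1, a contradiction. The system is inconsistent.

no solution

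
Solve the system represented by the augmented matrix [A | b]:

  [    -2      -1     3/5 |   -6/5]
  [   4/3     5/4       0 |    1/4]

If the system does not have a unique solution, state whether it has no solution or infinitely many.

Row-reduce:
R1 ← R1 / (-2).
R2 ← R2 − 4/3·R1.
R2 ← R2 / (7/12).
R1 ← R1 − 1/2·R2.
Rank is 2 with 3 unknowns, leaving x_3 free.

infinitely many solutions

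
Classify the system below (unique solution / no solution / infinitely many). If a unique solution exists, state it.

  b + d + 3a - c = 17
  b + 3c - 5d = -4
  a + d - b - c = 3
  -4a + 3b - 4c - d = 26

a = 3, b = 4, c = -6, d = -2

Row-reduce the augmented matrix:
R1 ← R1 / (3).
R3 ← R3 − 1·R1.
R4 ← R4 + 4·R1.
R1 ← R1 − 1/3·R2.
R3 ← R3 + 4/3·R2.
R4 ← R4 − 13/3·R2.
R3 ← R3 / (10/3).
R1 ← R1 + 4/3·R3.
R2 ← R2 − 3·R3.
R4 ← R4 + 55/3·R3.
R4 ← R4 / (-11).
R1 ← R1 + 2/5·R4.
R2 ← R2 − 2/5·R4.
R3 ← R3 + 9/5·R4.
Reading off the reduced rows gives a = 3, b = 4, c = -6, d = -2.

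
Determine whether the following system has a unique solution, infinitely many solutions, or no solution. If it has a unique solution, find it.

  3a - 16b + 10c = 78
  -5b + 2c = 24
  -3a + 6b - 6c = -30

Row-reduce:
R1 ← R1 / (3).
R3 ← R3 + 3·R1.
R2 ← R2 / (-5).
R1 ← R1 + 16/3·R2.
R3 ← R3 + 10·R2.
Rank is 2 with 3 unknowns, leaving c free.

infinitely many solutions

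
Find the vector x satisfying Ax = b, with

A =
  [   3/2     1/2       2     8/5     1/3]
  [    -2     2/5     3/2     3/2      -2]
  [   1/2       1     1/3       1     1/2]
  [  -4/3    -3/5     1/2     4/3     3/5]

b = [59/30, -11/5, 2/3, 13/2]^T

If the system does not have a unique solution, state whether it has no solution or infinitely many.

Row-reduce:
R1 ← R1 / (3/2).
R2 ← R2 + 2·R1.
R3 ← R3 − 1/2·R1.
R4 ← R4 + 4/3·R1.
R2 ← R2 / (16/15).
R1 ← R1 − 1/3·R2.
R3 ← R3 − 5/6·R2.
R4 ← R4 + 7/45·R2.
R3 ← R3 / (-689/192).
R1 ← R1 − 1/32·R3.
R2 ← R2 − 125/32·R3.
R4 ← R4 − 277/96·R3.
R4 ← R4 / (28489/20670).
R1 ← R1 + 308/3445·R4.
R2 ← R2 − 568/689·R4.
R3 ← R3 − 2277/3445·R4.
Rank is 4 with 5 unknowns, leaving x_5 free.

infinitely many solutions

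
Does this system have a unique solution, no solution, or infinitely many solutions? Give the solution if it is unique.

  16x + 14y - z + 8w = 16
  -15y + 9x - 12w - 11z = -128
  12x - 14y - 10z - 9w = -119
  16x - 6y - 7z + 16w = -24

x = -2, y = 2, z = 4, w = 3

Row-reduce the augmented matrix:
R1 ← R1 / (16).
R2 ← R2 − 9·R1.
R3 ← R3 − 12·R1.
R4 ← R4 − 16·R1.
R2 ← R2 / (-183/8).
R1 ← R1 − 7/8·R2.
R3 ← R3 + 49/2·R2.
R4 ← R4 + 20·R2.
R3 ← R3 / (353/183).
R1 ← R1 + 169/366·R3.
R2 ← R2 − 167/366·R3.
R4 ← R4 − 572/183·R3.
R4 ← R4 / (6388/353).
R1 ← R1 − 359/706·R4.
R2 ← R2 − 63/706·R4.
R3 ← R3 − 489/353·R4.
Reading off the reduced rows gives x = -2, y = 2, z = 4, w = 3.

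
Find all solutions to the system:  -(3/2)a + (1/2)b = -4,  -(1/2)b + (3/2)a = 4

infinitely many solutions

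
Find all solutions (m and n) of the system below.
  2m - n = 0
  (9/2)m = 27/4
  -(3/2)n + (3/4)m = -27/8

Row-reduce the augmented matrix:
R1 ← R1 / (2).
R2 ← R2 − 9/2·R1.
R3 ← R3 − 3/4·R1.
R2 ← R2 / (9/4).
R1 ← R1 + 1/2·R2.
R3 ← R3 + 9/8·R2.
R3 reduces to 0 = 0, so the extra equation is consistent.
Reading off the reduced rows gives m = 3/2, n = 3.

m = 3/2, n = 3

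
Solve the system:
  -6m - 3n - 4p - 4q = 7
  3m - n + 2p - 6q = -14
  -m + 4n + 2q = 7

Row-reduce:
R1 ← R1 / (-6).
R2 ← R2 − 3·R1.
R3 ← R3 + 1·R1.
R2 ← R2 / (-5/2).
R1 ← R1 − 1/2·R2.
R3 ← R3 − 9/2·R2.
R3 ← R3 / (2/3).
R1 ← R1 − 2/3·R3.
Rank is 3 with 4 unknowns, leaving q free.

infinitely many solutions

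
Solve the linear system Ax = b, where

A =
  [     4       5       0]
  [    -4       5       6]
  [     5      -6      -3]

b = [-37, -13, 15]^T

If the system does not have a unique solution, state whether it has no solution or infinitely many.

Row-reduce the augmented matrix:
R1 ← R1 / (4).
R2 ← R2 + 4·R1.
R3 ← R3 − 5·R1.
R2 ← R2 / (10).
R1 ← R1 − 5/4·R2.
R3 ← R3 + 49/4·R2.
R3 ← R3 / (87/20).
R1 ← R1 + 3/4·R3.
R2 ← R2 − 3/5·R3.
Reading off the reduced rows gives x_1 = -3, x_2 = -5, x_3 = 0.

x_1 = -3, x_2 = -5, x_3 = 0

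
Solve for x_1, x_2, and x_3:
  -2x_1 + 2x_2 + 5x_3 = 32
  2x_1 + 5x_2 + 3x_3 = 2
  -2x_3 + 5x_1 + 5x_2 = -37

x_1 = -3, x_2 = -2, x_3 = 6

Row-reduce the augmented matrix:
R1 ← R1 / (-2).
R2 ← R2 − 2·R1.
R3 ← R3 − 5·R1.
R2 ← R2 / (7).
R1 ← R1 + 1·R2.
R3 ← R3 − 10·R2.
R3 ← R3 / (-13/14).
R1 ← R1 + 19/14·R3.
R2 ← R2 − 8/7·R3.
Reading off the reduced rows gives x_1 = -3, x_2 = -2, x_3 = 6.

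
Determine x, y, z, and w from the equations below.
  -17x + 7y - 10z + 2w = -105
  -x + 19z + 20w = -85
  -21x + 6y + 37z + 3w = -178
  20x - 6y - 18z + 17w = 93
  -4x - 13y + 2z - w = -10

x = 6, y = -1, z = -1, w = -3

Row-reduce the augmented matrix:
R1 ← R1 / (-17).
R2 ← R2 + 1·R1.
R3 ← R3 + 21·R1.
R4 ← R4 − 20·R1.
R5 ← R5 + 4·R1.
R2 ← R2 / (-7/17).
R1 ← R1 + 7/17·R2.
R3 ← R3 + 45/17·R2.
R4 ← R4 − 38/17·R2.
R5 ← R5 + 249/17·R2.
R3 ← R3 / (-536/7).
R1 ← R1 + 19·R3.
R2 ← R2 + 333/7·R3.
R4 ← R4 − 536/7·R3.
R5 ← R5 + 4847/7·R3.
Swap R4 and R5.
R4 ← R4 / (237083/536).
R1 ← R1 − 6209/536·R4.
R2 ← R2 − 16505/536·R4.
R3 ← R3 − 891/536·R4.
R5 reduces to 0 = 0, so the extra equation is consistent.
Reading off the reduced rows gives x = 6, y = -1, z = -1, w = -3.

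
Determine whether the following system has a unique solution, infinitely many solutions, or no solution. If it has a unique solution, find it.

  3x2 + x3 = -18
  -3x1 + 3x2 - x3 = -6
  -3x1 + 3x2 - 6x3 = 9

x1 = -2, x2 = -5, x3 = -3

Row-reduce the augmented matrix:
Swap R1 and R2.
R1 ← R1 / (-3).
R3 ← R3 + 3·R1.
R2 ← R2 / (3).
R1 ← R1 + 1·R2.
R3 ← R3 / (-5).
R1 ← R1 − 2/3·R3.
R2 ← R2 − 1/3·R3.
Reading off the reduced rows gives x1 = -2, x2 = -5, x3 = -3.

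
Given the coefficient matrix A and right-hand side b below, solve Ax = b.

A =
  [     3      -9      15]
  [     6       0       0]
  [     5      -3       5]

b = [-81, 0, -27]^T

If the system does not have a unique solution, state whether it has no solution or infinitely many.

infinitely many solutions

Row-reduce:
R1 ← R1 / (3).
R2 ← R2 − 6·R1.
R3 ← R3 − 5·R1.
R2 ← R2 / (18).
R1 ← R1 + 3·R2.
R3 ← R3 − 12·R2.
Rank is 2 with 3 unknowns, leaving x_3 free.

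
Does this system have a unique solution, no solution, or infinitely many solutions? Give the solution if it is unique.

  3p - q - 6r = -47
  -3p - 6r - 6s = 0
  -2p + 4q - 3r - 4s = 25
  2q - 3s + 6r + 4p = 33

Row-reduce the augmented matrix:
R1 ← R1 / (3).
R2 ← R2 + 3·R1.
R3 ← R3 + 2·R1.
R4 ← R4 − 4·R1.
R2 ← R2 / (-1).
R1 ← R1 + 1/3·R2.
R3 ← R3 − 10/3·R2.
R4 ← R4 − 10/3·R2.
R3 ← R3 / (-47).
R1 ← R1 − 2·R3.
R2 ← R2 − 12·R3.
R4 ← R4 + 26·R3.
R4 ← R4 / (-457/47).
R1 ← R1 − 46/47·R4.
R2 ← R2 + 6/47·R4.
R3 ← R3 − 24/47·R4.
Reading off the reduced rows gives p = -4, q = 5, r = 5, s = -3.

p = -4, q = 5, r = 5, s = -3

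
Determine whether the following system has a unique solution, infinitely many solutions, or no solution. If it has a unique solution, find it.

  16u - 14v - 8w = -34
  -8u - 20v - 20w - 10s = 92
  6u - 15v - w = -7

infinitely many solutions

Row-reduce:
R1 ← R1 / (16).
R2 ← R2 + 8·R1.
R3 ← R3 − 6·R1.
R2 ← R2 / (-27).
R1 ← R1 + 7/8·R2.
R3 ← R3 + 39/4·R2.
R3 ← R3 / (32/3).
R1 ← R1 − 5/18·R3.
R2 ← R2 − 8/9·R3.
Rank is 3 with 4 unknowns, leaving s free.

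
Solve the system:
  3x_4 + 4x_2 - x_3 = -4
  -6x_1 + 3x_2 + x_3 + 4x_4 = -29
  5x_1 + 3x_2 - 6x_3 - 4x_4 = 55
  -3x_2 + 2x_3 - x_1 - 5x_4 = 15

x_1 = 2, x_2 = 3, x_3 = -2, x_4 = -6

Row-reduce the augmented matrix:
Swap R1 and R2.
R1 ← R1 / (-6).
R3 ← R3 − 5·R1.
R4 ← R4 + 1·R1.
R2 ← R2 / (4).
R1 ← R1 + 1/2·R2.
R3 ← R3 − 11/2·R2.
R4 ← R4 + 7/2·R2.
R3 ← R3 / (-91/24).
R1 ← R1 + 7/24·R3.
R2 ← R2 + 1/4·R3.
R4 ← R4 − 23/24·R3.
R4 ← R4 / (-387/91).
R1 ← R1 − 1/13·R4.
R2 ← R2 − 97/91·R4.
R3 ← R3 − 115/91·R4.
Reading off the reduced rows gives x_1 = 2, x_2 = 3, x_3 = -2, x_4 = -6.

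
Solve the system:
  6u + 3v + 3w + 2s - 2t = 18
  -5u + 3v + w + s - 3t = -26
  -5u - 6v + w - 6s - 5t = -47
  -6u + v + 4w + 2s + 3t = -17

infinitely many solutions

Row-reduce:
R1 ← R1 / (6).
R2 ← R2 + 5·R1.
R3 ← R3 + 5·R1.
R4 ← R4 + 6·R1.
R2 ← R2 / (11/2).
R1 ← R1 − 1/2·R2.
R3 ← R3 + 7/2·R2.
R4 ← R4 − 4·R2.
R3 ← R3 / (63/11).
R1 ← R1 − 2/11·R3.
R2 ← R2 − 7/11·R3.
R4 ← R4 − 49/11·R3.
R4 ← R4 / (37/9).
R1 ← R1 − 11/63·R4.
R2 ← R2 − 7/9·R4.
R3 ← R3 + 29/63·R4.
Rank is 4 with 5 unknowns, leaving t free.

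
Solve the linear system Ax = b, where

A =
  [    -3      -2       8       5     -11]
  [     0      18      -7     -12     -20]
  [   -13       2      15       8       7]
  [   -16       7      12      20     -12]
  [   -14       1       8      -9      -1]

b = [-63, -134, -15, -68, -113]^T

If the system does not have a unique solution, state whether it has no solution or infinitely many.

Row-reduce the augmented matrix:
R1 ← R1 / (-3).
R3 ← R3 + 13·R1.
R4 ← R4 + 16·R1.
R5 ← R5 + 14·R1.
R2 ← R2 / (18).
R1 ← R1 − 2/3·R2.
R3 ← R3 − 32/3·R2.
R4 ← R4 − 53/3·R2.
R5 ← R5 − 31/3·R2.
R3 ← R3 / (-419/27).
R1 ← R1 + 65/27·R3.
R2 ← R2 + 7/18·R3.
R4 ← R4 + 1285/54·R3.
R5 ← R5 + 1367/54·R3.
R4 ← R4 / (12707/838).
R1 ← R1 + 86/419·R4.
R2 ← R2 + 421/838·R4.
R3 ← R3 − 177/419·R4.
R5 ← R5 + 12361/838·R4.
R5 ← R5 / (-1034685/12707).
R1 ← R1 + 81261/12707·R5.
R2 ← R2 + 50332/12707·R5.
R3 ← R3 + 41828/12707·R5.
R4 ← R4 + 29920/12707·R5.
Reading off the reduced rows gives x_1 = 4, x_2 = 0, x_3 = -2, x_4 = 4, x_5 = 5.

x_1 = 4, x_2 = 0, x_3 = -2, x_4 = 4, x_5 = 5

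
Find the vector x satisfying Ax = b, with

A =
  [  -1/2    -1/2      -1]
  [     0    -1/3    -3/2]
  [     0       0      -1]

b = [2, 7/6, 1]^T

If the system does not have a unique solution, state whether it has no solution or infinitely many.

x_1 = -3, x_2 = 1, x_3 = -1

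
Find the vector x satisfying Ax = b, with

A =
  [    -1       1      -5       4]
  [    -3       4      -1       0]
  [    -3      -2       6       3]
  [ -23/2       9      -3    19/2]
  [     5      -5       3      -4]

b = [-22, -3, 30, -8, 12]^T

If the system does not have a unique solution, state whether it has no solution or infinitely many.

Row-reduce:
R1 ← R1 / (-1).
R2 ← R2 + 3·R1.
R3 ← R3 + 3·R1.
R4 ← R4 + 23/2·R1.
R5 ← R5 − 5·R1.
R1 ← R1 + 1·R2.
R3 ← R3 + 5·R2.
R4 ← R4 + 5/2·R2.
R3 ← R3 / (91).
R1 ← R1 − 19·R3.
R2 ← R2 − 14·R3.
R4 ← R4 − 179/2·R3.
R5 ← R5 + 22·R3.
R4 ← R4 / (124/91).
R1 ← R1 + 145/91·R4.
R2 ← R2 + 18/13·R4.
R3 ← R3 + 69/91·R4.
R5 ← R5 + 62/91·R4.
Row 5 reduces to 0 = 1/2, a contradiction. The system is inconsistent.

no solution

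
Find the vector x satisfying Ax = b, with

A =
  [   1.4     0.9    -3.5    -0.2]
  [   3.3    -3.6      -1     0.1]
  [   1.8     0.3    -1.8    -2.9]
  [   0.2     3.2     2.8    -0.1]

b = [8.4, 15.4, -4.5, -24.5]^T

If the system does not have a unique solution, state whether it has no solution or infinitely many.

Row-reduce the augmented matrix:
R1 ← R1 / (7/5).
R2 ← R2 − 33/10·R1.
R3 ← R3 − 9/5·R1.
R4 ← R4 − 1/5·R1.
R2 ← R2 / (-801/140).
R1 ← R1 − 9/14·R2.
R3 ← R3 + 6/7·R2.
R4 ← R4 − 43/14·R2.
R3 ← R3 / (4309/2670).
R1 ← R1 + 150/89·R3.
R2 ← R2 + 1015/801·R3.
R4 ← R4 − 28804/4005·R3.
R4 ← R4 / (10337/834).
R1 ← R1 + 407/139·R4.
R2 ← R2 + 935/417·R4.
R3 ← R3 + 235/139·R4.
Reading off the reduced rows gives x_1 = -1, x_2 = -4, x_3 = -4, x_4 = 3.

x_1 = -1, x_2 = -4, x_3 = -4, x_4 = 3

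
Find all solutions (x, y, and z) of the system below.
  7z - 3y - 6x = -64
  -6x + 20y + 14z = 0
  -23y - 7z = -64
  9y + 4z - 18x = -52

x = 4, y = 4, z = -4

Row-reduce the augmented matrix:
R1 ← R1 / (-6).
R2 ← R2 + 6·R1.
R4 ← R4 + 18·R1.
R2 ← R2 / (23).
R1 ← R1 − 1/2·R2.
R3 ← R3 + 23·R2.
R4 ← R4 − 18·R2.
Swap R3 and R4.
R3 ← R3 / (-517/23).
R1 ← R1 + 91/69·R3.
R2 ← R2 − 7/23·R3.
R4 reduces to 0 = 0, so the extra equation is consistent.
Reading off the reduced rows gives x = 4, y = 4, z = -4.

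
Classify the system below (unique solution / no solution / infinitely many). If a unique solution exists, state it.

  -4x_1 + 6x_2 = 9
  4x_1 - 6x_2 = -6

no solution

Row-reduce:
R1 ← R1 / (-4).
R2 ← R2 − 4·R1.
Row 2 reduces to 0 = 3, a contradiction. The system is inconsistent.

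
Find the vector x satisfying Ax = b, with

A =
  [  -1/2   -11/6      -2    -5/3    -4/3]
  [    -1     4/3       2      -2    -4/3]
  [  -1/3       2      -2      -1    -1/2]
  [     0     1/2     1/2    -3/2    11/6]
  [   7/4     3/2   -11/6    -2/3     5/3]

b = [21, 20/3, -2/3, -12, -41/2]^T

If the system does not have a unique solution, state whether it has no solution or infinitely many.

Row-reduce the augmented matrix:
R1 ← R1 / (-1/2).
R2 ← R2 + 1·R1.
R3 ← R3 + 1/3·R1.
R5 ← R5 − 7/4·R1.
R2 ← R2 / (5).
R1 ← R1 − 11/3·R2.
R3 ← R3 − 29/9·R2.
R4 ← R4 − 1/2·R2.
R5 ← R5 + 59/12·R2.
R3 ← R3 / (-68/15).
R1 ← R1 + 2/5·R3.
R2 ← R2 − 6/5·R3.
R4 ← R4 + 1/10·R3.
R5 ← R5 + 44/15·R3.
R4 ← R4 / (-1979/1224).
R1 ← R1 − 247/102·R4.
R2 ← R2 − 7/102·R4.
R3 ← R3 − 101/612·R4.
R5 ← R5 + 4319/918·R4.
R5 ← R5 / (-453221/71244).
R1 ← R1 − 8494/1979·R5.
R2 ← R2 − 425/1979·R5.
R3 ← R3 − 3305/11874·R5.
R4 ← R4 + 4187/3958·R5.
Reading off the reduced rows gives x_1 = -4, x_2 = -4, x_3 = -1, x_4 = -1, x_5 = -6.

x_1 = -4, x_2 = -4, x_3 = -1, x_4 = -1, x_5 = -6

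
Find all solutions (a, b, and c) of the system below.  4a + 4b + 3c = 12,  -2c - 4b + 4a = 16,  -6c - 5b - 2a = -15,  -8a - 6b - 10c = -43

no solution

Row-reduce:
R1 ← R1 / (4).
R2 ← R2 − 4·R1.
R3 ← R3 + 2·R1.
R4 ← R4 + 8·R1.
R2 ← R2 / (-8).
R1 ← R1 − 1·R2.
R3 ← R3 + 3·R2.
R4 ← R4 − 2·R2.
R3 ← R3 / (-21/8).
R1 ← R1 − 1/8·R3.
R2 ← R2 − 5/8·R3.
R4 ← R4 + 21/4·R3.
Row 4 reduces to 0 = 3, a contradiction. The system is inconsistent.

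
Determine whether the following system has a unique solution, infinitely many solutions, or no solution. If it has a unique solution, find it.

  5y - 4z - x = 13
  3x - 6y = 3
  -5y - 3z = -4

x = 5, y = 2, z = -2

Row-reduce the augmented matrix:
R1 ← R1 / (-1).
R2 ← R2 − 3·R1.
R2 ← R2 / (9).
R1 ← R1 + 5·R2.
R3 ← R3 + 5·R2.
R3 ← R3 / (-29/3).
R1 ← R1 + 8/3·R3.
R2 ← R2 + 4/3·R3.
Reading off the reduced rows gives x = 5, y = 2, z = -2.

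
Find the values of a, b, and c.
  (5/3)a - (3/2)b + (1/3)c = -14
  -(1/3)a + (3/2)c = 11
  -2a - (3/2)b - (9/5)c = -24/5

Row-reduce the augmented matrix:
R1 ← R1 / (5/3).
R2 ← R2 + 1/3·R1.
R3 ← R3 + 2·R1.
R2 ← R2 / (-3/10).
R1 ← R1 + 9/10·R2.
R3 ← R3 + 33/10·R2.
R3 ← R3 / (-559/30).
R1 ← R1 + 9/2·R3.
R2 ← R2 + 47/9·R3.
Reading off the reduced rows gives a = -6, b = 4, c = 6.

a = -6, b = 4, c = 6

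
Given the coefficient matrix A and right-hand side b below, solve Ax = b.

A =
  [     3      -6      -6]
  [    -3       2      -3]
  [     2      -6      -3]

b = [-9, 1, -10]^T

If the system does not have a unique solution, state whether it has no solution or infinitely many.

x_1 = 1, x_2 = 2, x_3 = 0

Row-reduce the augmented matrix:
R1 ← R1 / (3).
R2 ← R2 + 3·R1.
R3 ← R3 − 2·R1.
R2 ← R2 / (-4).
R1 ← R1 + 2·R2.
R3 ← R3 + 2·R2.
R3 ← R3 / (11/2).
R1 ← R1 − 5/2·R3.
R2 ← R2 − 9/4·R3.
Reading off the reduced rows gives x_1 = 1, x_2 = 2, x_3 = 0.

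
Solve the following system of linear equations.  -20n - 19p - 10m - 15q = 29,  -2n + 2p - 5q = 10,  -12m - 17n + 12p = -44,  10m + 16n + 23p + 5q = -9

Row-reduce:
R1 ← R1 / (-10).
R3 ← R3 + 12·R1.
R4 ← R4 − 10·R1.
R2 ← R2 / (-2).
R1 ← R1 − 2·R2.
R3 ← R3 − 7·R2.
R4 ← R4 + 4·R2.
R3 ← R3 / (209/5).
R1 ← R1 − 39/10·R3.
R2 ← R2 + 1·R3.
Rank is 3 with 4 unknowns, leaving q free.

infinitely many solutions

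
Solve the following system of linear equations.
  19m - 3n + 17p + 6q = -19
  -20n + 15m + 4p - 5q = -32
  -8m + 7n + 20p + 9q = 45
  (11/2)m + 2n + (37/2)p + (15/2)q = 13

infinitely many solutions

Row-reduce:
R1 ← R1 / (19).
R2 ← R2 − 15·R1.
R3 ← R3 + 8·R1.
R4 ← R4 − 11/2·R1.
R2 ← R2 / (-335/19).
R1 ← R1 + 3/19·R2.
R3 ← R3 − 109/19·R2.
R4 ← R4 − 109/38·R2.
R3 ← R3 / (8071/335).
R1 ← R1 − 328/335·R3.
R2 ← R2 − 179/335·R3.
R4 ← R4 − 8071/670·R3.
Rank is 3 with 4 unknowns, leaving q free.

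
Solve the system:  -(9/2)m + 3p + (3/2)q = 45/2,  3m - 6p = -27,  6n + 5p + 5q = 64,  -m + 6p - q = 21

infinitely many solutions

Row-reduce:
R1 ← R1 / (-9/2).
R2 ← R2 − 3·R1.
R4 ← R4 + 1·R1.
Swap R2 and R3.
R2 ← R2 / (6).
R3 ← R3 / (-4).
R1 ← R1 + 2/3·R3.
R2 ← R2 − 5/6·R3.
R4 ← R4 − 16/3·R3.
Rank is 3 with 4 unknowns, leaving q free.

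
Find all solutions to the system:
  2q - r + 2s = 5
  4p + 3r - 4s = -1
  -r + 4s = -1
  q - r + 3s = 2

infinitely many solutions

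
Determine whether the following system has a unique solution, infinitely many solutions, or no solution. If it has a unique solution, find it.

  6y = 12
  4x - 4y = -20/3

x = 1/3, y = 2

Row-reduce the augmented matrix:
Swap R1 and R2.
R1 ← R1 / (4).
R2 ← R2 / (6).
R1 ← R1 + 1·R2.
Reading off the reduced rows gives x = 1/3, y = 2.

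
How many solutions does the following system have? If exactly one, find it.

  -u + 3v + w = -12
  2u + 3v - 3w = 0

infinitely many solutions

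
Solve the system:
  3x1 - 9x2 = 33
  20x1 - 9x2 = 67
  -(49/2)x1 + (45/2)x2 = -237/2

no solution

Row-reduce:
R1 ← R1 / (3).
R2 ← R2 − 20·R1.
R3 ← R3 + 49/2·R1.
R2 ← R2 / (51).
R1 ← R1 + 3·R2.
R3 ← R3 + 51·R2.
Row 3 reduces to 0 = -2, a contradiction. The system is inconsistent.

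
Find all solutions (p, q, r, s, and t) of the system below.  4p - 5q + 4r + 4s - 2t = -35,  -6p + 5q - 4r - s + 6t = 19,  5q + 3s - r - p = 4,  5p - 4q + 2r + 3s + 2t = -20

infinitely many solutions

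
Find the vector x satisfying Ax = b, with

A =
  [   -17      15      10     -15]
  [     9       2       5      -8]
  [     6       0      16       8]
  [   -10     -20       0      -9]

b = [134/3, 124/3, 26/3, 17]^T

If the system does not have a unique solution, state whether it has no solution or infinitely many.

x_1 = 1, x_2 = 0, x_3 = 5/3, x_4 = -3

Row-reduce the augmented matrix:
R1 ← R1 / (-17).
R2 ← R2 − 9·R1.
R3 ← R3 − 6·R1.
R4 ← R4 + 10·R1.
R2 ← R2 / (169/17).
R1 ← R1 + 15/17·R2.
R3 ← R3 − 90/17·R2.
R4 ← R4 + 490/17·R2.
R3 ← R3 / (2374/169).
R1 ← R1 − 55/169·R3.
R2 ← R2 − 175/169·R3.
R4 ← R4 − 4050/169·R3.
R4 ← R4 / (-77743/1187).
R1 ← R1 + 940/1187·R4.
R2 ← R2 + 2883/1187·R4.
R3 ← R3 − 946/1187·R4.
Reading off the reduced rows gives x_1 = 1, x_2 = 0, x_3 = 5/3, x_4 = -3.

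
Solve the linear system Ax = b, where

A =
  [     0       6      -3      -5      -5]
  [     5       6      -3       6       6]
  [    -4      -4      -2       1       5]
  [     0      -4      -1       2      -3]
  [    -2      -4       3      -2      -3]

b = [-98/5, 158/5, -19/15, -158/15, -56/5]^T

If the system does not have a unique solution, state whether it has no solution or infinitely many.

Row-reduce the augmented matrix:
Swap R1 and R2.
R1 ← R1 / (5).
R3 ← R3 + 4·R1.
R5 ← R5 + 2·R1.
R2 ← R2 / (6).
R1 ← R1 − 6/5·R2.
R3 ← R3 − 4/5·R2.
R4 ← R4 + 4·R2.
R5 ← R5 + 8/5·R2.
R3 ← R3 / (-4).
R2 ← R2 + 1/2·R3.
R4 ← R4 + 3·R3.
R5 ← R5 − 1·R3.
R4 ← R4 / (-371/60).
R1 ← R1 − 11/5·R4.
R2 ← R2 + 197/120·R4.
R3 ← R3 + 97/60·R4.
R5 ← R5 − 41/60·R4.
R5 ← R5 / (-328/371).
R1 ← R1 + 1056/371·R5.
R2 ← R2 − 1205/742·R5.
R3 ← R3 − 405/371·R5.
R4 ← R4 − 851/371·R5.
Reading off the reduced rows gives x_1 = 1, x_2 = 7/5, x_3 = 7/3, x_4 = 2, x_5 = 11/5.

x_1 = 1, x_2 = 7/5, x_3 = 7/3, x_4 = 2, x_5 = 11/5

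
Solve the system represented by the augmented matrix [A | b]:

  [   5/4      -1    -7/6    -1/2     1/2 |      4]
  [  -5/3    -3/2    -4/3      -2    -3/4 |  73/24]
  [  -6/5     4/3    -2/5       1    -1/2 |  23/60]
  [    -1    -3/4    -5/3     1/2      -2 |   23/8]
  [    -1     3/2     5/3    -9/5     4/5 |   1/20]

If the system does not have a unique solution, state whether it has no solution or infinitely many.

Row-reduce the augmented matrix:
R1 ← R1 / (5/4).
R2 ← R2 + 5/3·R1.
R3 ← R3 + 6/5·R1.
R4 ← R4 + 1·R1.
R5 ← R5 + 1·R1.
R2 ← R2 / (-17/6).
R1 ← R1 + 4/5·R2.
R3 ← R3 − 28/75·R2.
R4 ← R4 + 31/20·R2.
R5 ← R5 − 7/10·R2.
R3 ← R3 / (-1454/765).
R1 ← R1 + 2/17·R3.
R2 ← R2 − 52/51·R3.
R4 ← R4 + 52/51·R3.
R5 ← R5 − 1/51·R3.
R4 ← R4 / (2135/1454).
R1 ← R1 − 249/727·R4.
R2 ← R2 − 750/727·R4.
R3 ← R3 + 129/1454·R4.
R5 ← R5 + 20771/7270·R4.
R5 ← R5 / (-774187/427000).
R1 ← R1 − 33483/42700·R5.
R2 ← R2 − 2334/2135·R5.
R3 ← R3 + 6543/85400·R5.
R4 ← R4 + 44719/42700·R5.
Reading off the reduced rows gives x_1 = 2, x_2 = 5/2, x_3 = -3, x_4 = -5/2, x_5 = -3/2.

x_1 = 2, x_2 = 5/2, x_3 = -3, x_4 = -5/2, x_5 = -3/2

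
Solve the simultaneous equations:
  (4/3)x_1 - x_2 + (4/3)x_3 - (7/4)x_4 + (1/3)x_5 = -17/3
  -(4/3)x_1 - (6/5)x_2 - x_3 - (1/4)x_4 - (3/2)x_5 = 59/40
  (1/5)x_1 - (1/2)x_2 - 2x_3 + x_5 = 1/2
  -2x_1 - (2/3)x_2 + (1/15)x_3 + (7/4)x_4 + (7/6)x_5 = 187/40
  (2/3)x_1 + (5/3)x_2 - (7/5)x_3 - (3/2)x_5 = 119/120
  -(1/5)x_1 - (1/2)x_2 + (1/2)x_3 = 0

x_1 = 0, x_2 = -1/2, x_3 = -1/2, x_4 = 3, x_5 = -3/4

Row-reduce the augmented matrix:
R1 ← R1 / (4/3).
R2 ← R2 + 4/3·R1.
R3 ← R3 − 1/5·R1.
R4 ← R4 + 2·R1.
R5 ← R5 − 2/3·R1.
R6 ← R6 + 1/5·R1.
R2 ← R2 / (-11/5).
R1 ← R1 + 3/4·R2.
R3 ← R3 + 7/20·R2.
R4 ← R4 + 13/6·R2.
R5 ← R5 − 13/6·R2.
R6 ← R6 + 13/20·R2.
R3 ← R3 / (-1487/660).
R1 ← R1 − 39/44·R3.
R2 ← R2 + 5/33·R3.
R4 ← R4 − 1721/990·R3.
R5 ← R5 + 1721/990·R3.
R6 ← R6 − 397/660·R3.
R4 ← R4 / (45881/29740).
R1 ← R1 + 4785/11896·R4.
R2 ← R2 − 5175/5948·R4.
R3 ← R3 + 1533/5948·R4.
R5 ← R5 + 45881/29740·R4.
R6 ← R6 − 5751/11896·R4.
Swap R5 and R6.
R5 ← R5 / (-84241/183524).
R1 ← R1 − 8580/4171·R5.
R2 ← R2 + 74700/45881·R5.
R3 ← R3 − 10345/91762·R5.
R4 ← R4 − 109796/45881·R5.
R6 reduces to 0 = 0, so the extra equation is consistent.
Reading off the reduced rows gives x_1 = 0, x_2 = -1/2, x_3 = -1/2, x_4 = 3, x_5 = -3/4.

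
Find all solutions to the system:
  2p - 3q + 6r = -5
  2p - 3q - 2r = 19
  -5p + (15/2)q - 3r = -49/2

Row-reduce:
R1 ← R1 / (2).
R2 ← R2 − 2·R1.
R3 ← R3 + 5·R1.
R2 ← R2 / (-8).
R1 ← R1 − 3·R2.
R3 ← R3 − 12·R2.
Row 3 reduces to 0 = -1, a contradiction. The system is inconsistent.

no solution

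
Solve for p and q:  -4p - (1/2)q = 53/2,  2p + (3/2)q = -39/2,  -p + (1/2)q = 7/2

p = -6, q = -5

Row-reduce the augmented matrix:
R1 ← R1 / (-4).
R2 ← R2 − 2·R1.
R3 ← R3 + 1·R1.
R2 ← R2 / (5/4).
R1 ← R1 − 1/8·R2.
R3 ← R3 − 5/8·R2.
R3 reduces to 0 = 0, so the extra equation is consistent.
Reading off the reduced rows gives p = -6, q = -5.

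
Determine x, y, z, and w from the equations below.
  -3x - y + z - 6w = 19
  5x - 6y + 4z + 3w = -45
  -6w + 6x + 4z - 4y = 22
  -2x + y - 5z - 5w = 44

x = 3, y = 5, z = -3, w = -6

Row-reduce the augmented matrix:
R1 ← R1 / (-3).
R2 ← R2 − 5·R1.
R3 ← R3 − 6·R1.
R4 ← R4 + 2·R1.
R2 ← R2 / (-23/3).
R1 ← R1 − 1/3·R2.
R3 ← R3 + 6·R2.
R4 ← R4 − 5/3·R2.
R3 ← R3 / (36/23).
R1 ← R1 + 2/23·R3.
R2 ← R2 + 17/23·R3.
R4 ← R4 + 102/23·R3.
R4 ← R4 / (-38).
R1 ← R1 − 1·R4.
R2 ← R2 + 5·R4.
R3 ← R3 + 8·R4.
Reading off the reduced rows gives x = 3, y = 5, z = -3, w = -6.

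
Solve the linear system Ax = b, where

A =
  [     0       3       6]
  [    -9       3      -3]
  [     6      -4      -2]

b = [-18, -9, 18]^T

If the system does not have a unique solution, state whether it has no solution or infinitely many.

Row-reduce:
Swap R1 and R2.
R1 ← R1 / (-9).
R3 ← R3 − 6·R1.
R2 ← R2 / (3).
R1 ← R1 + 1/3·R2.
R3 ← R3 + 2·R2.
Rank is 2 with 3 unknowns, leaving x_3 free.

infinitely many solutions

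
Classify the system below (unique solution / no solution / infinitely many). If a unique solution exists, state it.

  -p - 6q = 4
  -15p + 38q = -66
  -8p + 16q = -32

no solution

Row-reduce:
R1 ← R1 / (-1).
R2 ← R2 + 15·R1.
R3 ← R3 + 8·R1.
R2 ← R2 / (128).
R1 ← R1 − 6·R2.
R3 ← R3 − 64·R2.
Row 3 reduces to 0 = -1, a contradiction. The system is inconsistent.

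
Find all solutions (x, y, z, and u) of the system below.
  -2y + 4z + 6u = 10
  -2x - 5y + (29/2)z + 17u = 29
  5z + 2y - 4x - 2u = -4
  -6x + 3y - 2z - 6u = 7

no solution

Row-reduce:
Swap R1 and R2.
R1 ← R1 / (-2).
R3 ← R3 + 4·R1.
R4 ← R4 + 6·R1.
R2 ← R2 / (-2).
R1 ← R1 − 5/2·R2.
R3 ← R3 − 12·R2.
R4 ← R4 − 18·R2.
Swap R3 and R4.
R3 ← R3 / (-19/2).
R1 ← R1 + 9/4·R3.
R2 ← R2 + 2·R3.
Row 4 reduces to 0 = -2, a contradiction. The system is inconsistent.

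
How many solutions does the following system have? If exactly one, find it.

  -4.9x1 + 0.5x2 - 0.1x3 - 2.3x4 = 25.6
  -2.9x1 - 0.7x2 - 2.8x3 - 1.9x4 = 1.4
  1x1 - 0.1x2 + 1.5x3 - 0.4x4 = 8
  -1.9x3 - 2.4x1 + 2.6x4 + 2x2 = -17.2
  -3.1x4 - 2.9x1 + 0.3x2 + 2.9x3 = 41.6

x1 = -3, x2 = 0, x3 = 6, x4 = -5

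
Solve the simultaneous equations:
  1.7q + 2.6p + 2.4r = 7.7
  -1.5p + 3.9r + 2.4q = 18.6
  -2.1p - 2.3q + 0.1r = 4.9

p = -1, q = -1, r = 5

Row-reduce the augmented matrix:
R1 ← R1 / (13/5).
R2 ← R2 + 3/2·R1.
R3 ← R3 + 21/10·R1.
R2 ← R2 / (879/260).
R1 ← R1 − 17/26·R2.
R3 ← R3 + 241/260·R2.
R3 ← R3 / (5109/1465).
R1 ← R1 + 29/293·R3.
R2 ← R2 − 458/293·R3.
Reading off the reduced rows gives p = -1, q = -1, r = 5.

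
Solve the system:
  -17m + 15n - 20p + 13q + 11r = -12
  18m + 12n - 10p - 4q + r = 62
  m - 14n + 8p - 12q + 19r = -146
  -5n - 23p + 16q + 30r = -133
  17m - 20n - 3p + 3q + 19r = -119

Row-reduce:
R1 ← R1 / (-17).
R2 ← R2 − 18·R1.
R3 ← R3 − 1·R1.
R5 ← R5 − 17·R1.
R2 ← R2 / (474/17).
R1 ← R1 + 15/17·R2.
R3 ← R3 + 223/17·R2.
R4 ← R4 + 5·R2.
R5 ← R5 + 5·R2.
R3 ← R3 / (-1859/237).
R1 ← R1 − 15/79·R3.
R2 ← R2 + 265/237·R3.
R4 ← R4 + 6776/237·R3.
R5 ← R5 + 6776/237·R3.
R4 ← R4 / (7091/169).
R1 ← R1 + 1146/1859·R4.
R2 ← R2 − 2411/1859·R4.
R3 ← R3 − 1574/1859·R4.
R5 ← R5 − 7091/169·R4.
Row 5 reduces to 0 = 2, a contradiction. The system is inconsistent.

no solution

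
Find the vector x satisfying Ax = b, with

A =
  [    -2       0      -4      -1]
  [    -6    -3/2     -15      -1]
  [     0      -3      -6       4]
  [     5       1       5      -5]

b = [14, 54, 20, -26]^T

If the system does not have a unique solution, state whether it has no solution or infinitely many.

no solution

Row-reduce:
R1 ← R1 / (-2).
R2 ← R2 + 6·R1.
R4 ← R4 − 5·R1.
R2 ← R2 / (-3/2).
R3 ← R3 + 3·R2.
R4 ← R4 − 1·R2.
Swap R3 and R4.
R3 ← R3 / (-7).
R1 ← R1 − 2·R3.
R2 ← R2 − 2·R3.
Row 4 reduces to 0 = -4, a contradiction. The system is inconsistent.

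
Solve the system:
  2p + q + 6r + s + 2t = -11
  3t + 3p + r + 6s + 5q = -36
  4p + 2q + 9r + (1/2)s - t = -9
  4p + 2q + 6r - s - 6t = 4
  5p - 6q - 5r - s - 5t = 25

infinitely many solutions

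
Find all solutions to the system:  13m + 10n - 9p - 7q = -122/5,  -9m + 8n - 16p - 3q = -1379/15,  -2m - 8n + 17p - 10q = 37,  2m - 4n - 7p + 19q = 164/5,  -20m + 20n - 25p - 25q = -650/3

m = 8/3, n = -5/3, p = 3, q = 11/5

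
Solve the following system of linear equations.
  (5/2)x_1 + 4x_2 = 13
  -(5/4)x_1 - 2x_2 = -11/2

Row-reduce:
R1 ← R1 / (5/2).
R2 ← R2 + 5/4·R1.
Row 2 reduces to 0 = 1, a contradiction. The system is inconsistent.

no solution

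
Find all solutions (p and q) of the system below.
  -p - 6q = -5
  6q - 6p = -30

From equation 1: p = 5 − 6·q.
Substitute into equation 2 and solve: q = 0.
Then p = 5.

p = 5, q = 0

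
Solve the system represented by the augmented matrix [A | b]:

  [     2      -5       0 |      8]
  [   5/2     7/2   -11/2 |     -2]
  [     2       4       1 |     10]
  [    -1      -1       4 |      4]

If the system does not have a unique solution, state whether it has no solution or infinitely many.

Row-reduce:
R1 ← R1 / (2).
R2 ← R2 − 5/2·R1.
R3 ← R3 − 2·R1.
R4 ← R4 + 1·R1.
R2 ← R2 / (39/4).
R1 ← R1 + 5/2·R2.
R3 ← R3 − 9·R2.
R4 ← R4 + 7/2·R2.
R3 ← R3 / (79/13).
R1 ← R1 + 55/39·R3.
R2 ← R2 + 22/39·R3.
R4 ← R4 − 79/39·R3.
Row 4 reduces to 0 = -2/3, a contradiction. The system is inconsistent.

no solution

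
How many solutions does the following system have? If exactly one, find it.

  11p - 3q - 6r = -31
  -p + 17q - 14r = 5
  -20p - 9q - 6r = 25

p = -2, q = 1, r = 1

Row-reduce the augmented matrix:
R1 ← R1 / (11).
R2 ← R2 + 1·R1.
R3 ← R3 + 20·R1.
R2 ← R2 / (184/11).
R1 ← R1 + 3/11·R2.
R3 ← R3 + 159/11·R2.
R3 ← R3 / (-678/23).
R1 ← R1 + 18/23·R3.
R2 ← R2 + 20/23·R3.
Reading off the reduced rows gives p = -2, q = 1, r = 1.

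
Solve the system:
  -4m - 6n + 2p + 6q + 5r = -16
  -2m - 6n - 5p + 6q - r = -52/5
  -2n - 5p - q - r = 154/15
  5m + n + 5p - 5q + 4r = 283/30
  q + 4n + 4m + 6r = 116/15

m = 0, n = 1/2, p = -2, q = -8/3, r = 7/5

Row-reduce the augmented matrix:
R1 ← R1 / (-4).
R2 ← R2 + 2·R1.
R4 ← R4 − 5·R1.
R5 ← R5 − 4·R1.
R2 ← R2 / (-3).
R1 ← R1 − 3/2·R2.
R3 ← R3 + 2·R2.
R4 ← R4 + 13/2·R2.
R5 ← R5 + 2·R2.
R3 ← R3 / (-1).
R1 ← R1 + 7/2·R3.
R2 ← R2 − 2·R3.
R4 ← R4 − 41/2·R3.
R5 ← R5 − 6·R3.
R4 ← R4 / (-131/2).
R1 ← R1 − 21/2·R4.
R2 ← R2 + 7·R4.
R3 ← R3 − 3·R4.
R5 ← R5 + 13·R4.
R5 ← R5 / (4861/393).
R1 ← R1 + 335/786·R5.
R2 ← R2 + 781/786·R5.
R3 ← R3 − 289/393·R5.
R4 ← R4 + 271/393·R5.
Reading off the reduced rows gives m = 0, n = 1/2, p = -2, q = -8/3, r = 7/5.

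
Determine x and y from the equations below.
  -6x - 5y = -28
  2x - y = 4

x = 3, y = 2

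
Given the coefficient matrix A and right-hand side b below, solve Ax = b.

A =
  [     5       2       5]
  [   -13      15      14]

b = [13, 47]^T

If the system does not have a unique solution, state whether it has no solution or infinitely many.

infinitely many solutions

Row-reduce:
R1 ← R1 / (5).
R2 ← R2 + 13·R1.
R2 ← R2 / (101/5).
R1 ← R1 − 2/5·R2.
Rank is 2 with 3 unknowns, leaving x_3 free.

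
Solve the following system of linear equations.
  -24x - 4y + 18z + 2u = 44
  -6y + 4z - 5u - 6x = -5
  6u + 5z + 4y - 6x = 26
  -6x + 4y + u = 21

Row-reduce:
R1 ← R1 / (-24).
R2 ← R2 + 6·R1.
R3 ← R3 + 6·R1.
R4 ← R4 + 6·R1.
R2 ← R2 / (-5).
R1 ← R1 − 1/6·R2.
R3 ← R3 − 5·R2.
R4 ← R4 − 5·R2.
Swap R3 and R4.
R3 ← R3 / (-5).
R1 ← R1 + 23/30·R3.
R2 ← R2 − 1/10·R3.
Row 4 reduces to 0 = -1, a contradiction. The system is inconsistent.

no solution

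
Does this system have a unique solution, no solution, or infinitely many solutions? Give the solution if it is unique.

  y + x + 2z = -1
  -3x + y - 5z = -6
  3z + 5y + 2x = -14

x = -4, y = -3, z = 3

Row-reduce the augmented matrix:
R2 ← R2 + 3·R1.
R3 ← R3 − 2·R1.
R2 ← R2 / (4).
R1 ← R1 − 1·R2.
R3 ← R3 − 3·R2.
R3 ← R3 / (-7/4).
R1 ← R1 − 7/4·R3.
R2 ← R2 − 1/4·R3.
Reading off the reduced rows gives x = -4, y = -3, z = 3.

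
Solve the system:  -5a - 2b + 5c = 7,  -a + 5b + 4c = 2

Row-reduce:
R1 ← R1 / (-5).
R2 ← R2 + 1·R1.
R2 ← R2 / (27/5).
R1 ← R1 − 2/5·R2.
Rank is 2 with 3 unknowns, leaving c free.

infinitely many solutions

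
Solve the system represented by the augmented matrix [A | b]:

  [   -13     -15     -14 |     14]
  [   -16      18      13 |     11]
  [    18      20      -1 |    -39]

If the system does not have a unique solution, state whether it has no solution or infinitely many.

x_1 = -1, x_2 = -1, x_3 = 1

Row-reduce the augmented matrix:
R1 ← R1 / (-13).
R2 ← R2 + 16·R1.
R3 ← R3 − 18·R1.
R2 ← R2 / (474/13).
R1 ← R1 − 15/13·R2.
R3 ← R3 + 10/13·R2.
R3 ← R3 / (-1560/79).
R1 ← R1 − 19/158·R3.
R2 ← R2 − 131/158·R3.
Reading off the reduced rows gives x_1 = -1, x_2 = -1, x_3 = 1.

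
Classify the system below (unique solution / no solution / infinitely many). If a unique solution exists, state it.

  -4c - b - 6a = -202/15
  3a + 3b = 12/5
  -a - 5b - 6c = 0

a = 2, b = -6/5, c = 2/3

Row-reduce the augmented matrix:
R1 ← R1 / (-6).
R2 ← R2 − 3·R1.
R3 ← R3 + 1·R1.
R2 ← R2 / (5/2).
R1 ← R1 − 1/6·R2.
R3 ← R3 + 29/6·R2.
R3 ← R3 / (-46/5).
R1 ← R1 − 4/5·R3.
R2 ← R2 + 4/5·R3.
Reading off the reduced rows gives a = 2, b = -6/5, c = 2/3.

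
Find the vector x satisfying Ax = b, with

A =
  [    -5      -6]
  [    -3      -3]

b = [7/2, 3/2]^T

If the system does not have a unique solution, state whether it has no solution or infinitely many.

Row-reduce the augmented matrix:
R1 ← R1 / (-5).
R2 ← R2 + 3·R1.
R2 ← R2 / (3/5).
R1 ← R1 − 6/5·R2.
Reading off the reduced rows gives x_1 = 1/2, x_2 = -1.

x_1 = 1/2, x_2 = -1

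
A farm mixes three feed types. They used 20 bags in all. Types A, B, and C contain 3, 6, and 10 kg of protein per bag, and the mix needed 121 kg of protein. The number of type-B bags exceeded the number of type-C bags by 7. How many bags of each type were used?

Let a = type-A bags, b = type-B bags, c = type-C bags.
  a + b + c = 20
  10c + 3a + 6b = 121
  b - c = 7
Row-reduce the augmented matrix:
R2 ← R2 − 3·R1.
R2 ← R2 / (3).
R1 ← R1 − 1·R2.
R3 ← R3 − 1·R2.
R3 ← R3 / (-10/3).
R1 ← R1 + 4/3·R3.
R2 ← R2 − 7/3·R3.
Reading off the reduced rows gives a = 5, b = 11, c = 4.

type-A bags: 5, type-B bags: 11, type-C bags: 4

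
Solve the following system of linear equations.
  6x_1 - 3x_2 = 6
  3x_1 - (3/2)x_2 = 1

no solution

Row-reduce:
R1 ← R1 / (6).
R2 ← R2 − 3·R1.
Row 2 reduces to 0 = -2, a contradiction. The system is inconsistent.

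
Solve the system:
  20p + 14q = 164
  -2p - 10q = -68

Row-reduce the augmented matrix:
R1 ← R1 / (20).
R2 ← R2 + 2·R1.
R2 ← R2 / (-43/5).
R1 ← R1 − 7/10·R2.
Reading off the reduced rows gives p = 4, q = 6.

p = 4, q = 6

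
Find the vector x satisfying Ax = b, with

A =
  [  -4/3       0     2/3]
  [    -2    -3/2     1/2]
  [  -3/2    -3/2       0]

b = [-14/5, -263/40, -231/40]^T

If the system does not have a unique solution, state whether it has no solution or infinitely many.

x_1 = 13/5, x_2 = 5/4, x_3 = 1

Row-reduce the augmented matrix:
R1 ← R1 / (-4/3).
R2 ← R2 + 2·R1.
R3 ← R3 + 3/2·R1.
R2 ← R2 / (-3/2).
R3 ← R3 + 3/2·R2.
R3 ← R3 / (-1/4).
R1 ← R1 + 1/2·R3.
R2 ← R2 − 1/3·R3.
Reading off the reduced rows gives x_1 = 13/5, x_2 = 5/4, x_3 = 1.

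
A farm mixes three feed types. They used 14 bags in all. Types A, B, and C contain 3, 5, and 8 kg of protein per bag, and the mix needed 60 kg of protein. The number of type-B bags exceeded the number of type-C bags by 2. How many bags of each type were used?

Let a = type-A bags, b = type-B bags, c = type-C bags.
  b + a + c = 14
  3a + 5b + 8c = 60
  b - c = 2
Row-reduce the augmented matrix:
R2 ← R2 − 3·R1.
R2 ← R2 / (2).
R1 ← R1 − 1·R2.
R3 ← R3 − 1·R2.
R3 ← R3 / (-7/2).
R1 ← R1 + 3/2·R3.
R2 ← R2 − 5/2·R3.
Reading off the reduced rows gives a = 8, b = 4, c = 2.

type-A bags: 8, type-B bags: 4, type-C bags: 2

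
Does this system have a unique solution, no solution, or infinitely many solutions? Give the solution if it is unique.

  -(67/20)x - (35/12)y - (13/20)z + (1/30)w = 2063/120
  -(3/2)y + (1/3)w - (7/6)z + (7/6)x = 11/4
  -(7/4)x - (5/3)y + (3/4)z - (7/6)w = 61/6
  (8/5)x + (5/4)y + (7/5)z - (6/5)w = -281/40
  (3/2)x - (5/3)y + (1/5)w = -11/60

Row-reduce the augmented matrix:
R1 ← R1 / (-67/20).
R2 ← R2 − 7/6·R1.
R3 ← R3 + 7/4·R1.
R4 ← R4 − 8/5·R1.
R5 ← R5 − 3/2·R1.
R2 ← R2 / (-1517/603).
R1 ← R1 − 175/201·R2.
R3 ← R3 + 115/804·R2.
R4 ← R4 + 115/804·R2.
R5 ← R5 + 1195/402·R2.
R3 ← R3 / (1773/1517).
R1 ← R1 + 437/1517·R3.
R2 ← R2 − 840/1517·R3.
R4 ← R4 − 1773/1517·R3.
R5 ← R5 − 4111/3034·R3.
Swap R4 and R5.
R4 ← R4 / (10663/8865).
R1 ← R1 + 332/1773·R4.
R2 ← R2 − 256/591·R4.
R3 ← R3 + 1826/1773·R4.
R5 reduces to 0 = 0, so the extra equation is consistent.
Reading off the reduced rows gives x = -5/2, y = -5/2, z = -5/2, w = -3.

x = -5/2, y = -5/2, z = -5/2, w = -3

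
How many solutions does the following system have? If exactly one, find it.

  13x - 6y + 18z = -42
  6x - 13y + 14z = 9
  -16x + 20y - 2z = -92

x = 0, y = -5, z = -4

Row-reduce the augmented matrix:
R1 ← R1 / (13).
R2 ← R2 − 6·R1.
R3 ← R3 + 16·R1.
R2 ← R2 / (-133/13).
R1 ← R1 + 6/13·R2.
R3 ← R3 − 164/13·R2.
R3 ← R3 / (3614/133).
R1 ← R1 − 150/133·R3.
R2 ← R2 + 74/133·R3.
Reading off the reduced rows gives x = 0, y = -5, z = -4.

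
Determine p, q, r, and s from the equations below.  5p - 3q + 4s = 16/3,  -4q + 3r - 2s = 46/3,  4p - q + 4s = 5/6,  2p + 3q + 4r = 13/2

Row-reduce the augmented matrix:
R1 ← R1 / (5).
R3 ← R3 − 4·R1.
R4 ← R4 − 2·R1.
R2 ← R2 / (-4).
R1 ← R1 + 3/5·R2.
R3 ← R3 − 7/5·R2.
R4 ← R4 − 21/5·R2.
R3 ← R3 / (21/20).
R1 ← R1 + 9/20·R3.
R2 ← R2 + 3/4·R3.
R4 ← R4 − 143/20·R3.
R4 ← R4 / (-92/21).
R1 ← R1 − 8/7·R4.
R2 ← R2 − 4/7·R4.
R3 ← R3 − 2/21·R4.
Reading off the reduced rows gives p = 3/2, q = -3/2, r = 2, s = -5/3.

p = 3/2, q = -3/2, r = 2, s = -5/3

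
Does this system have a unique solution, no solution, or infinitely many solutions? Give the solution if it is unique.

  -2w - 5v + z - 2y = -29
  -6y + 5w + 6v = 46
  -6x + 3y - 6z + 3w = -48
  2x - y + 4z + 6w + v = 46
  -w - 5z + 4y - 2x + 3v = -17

Row-reduce the augmented matrix:
Swap R1 and R3.
R1 ← R1 / (-6).
R4 ← R4 − 2·R1.
R5 ← R5 + 2·R1.
R2 ← R2 / (-6).
R1 ← R1 + 1/2·R2.
R3 ← R3 + 2·R2.
R5 ← R5 − 3·R2.
R1 ← R1 − 1·R3.
R4 ← R4 − 2·R3.
R5 ← R5 + 3·R3.
R4 ← R4 / (43/3).
R1 ← R1 − 11/4·R4.
R2 ← R2 + 5/6·R4.
R3 ← R3 + 11/3·R4.
R5 ← R5 + 21/2·R4.
R5 ← R5 / (-345/86).
R1 ← R1 − 623/172·R5.
R2 ← R2 + 11/86·R5.
R3 ← R3 + 136/43·R5.
R4 ← R4 − 45/43·R5.
Reading off the reduced rows gives x = 4, y = 0, z = 5, w = 2, v = 6.

x = 4, y = 0, z = 5, w = 2, v = 6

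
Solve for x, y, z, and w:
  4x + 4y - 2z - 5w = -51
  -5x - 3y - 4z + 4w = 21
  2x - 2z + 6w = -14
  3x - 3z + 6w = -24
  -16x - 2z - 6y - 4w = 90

Row-reduce the augmented matrix:
R1 ← R1 / (4).
R2 ← R2 + 5·R1.
R3 ← R3 − 2·R1.
R4 ← R4 − 3·R1.
R5 ← R5 + 16·R1.
R2 ← R2 / (2).
R1 ← R1 − 1·R2.
R3 ← R3 + 2·R2.
R4 ← R4 + 3·R2.
R5 ← R5 − 10·R2.
R3 ← R3 / (-15/2).
R1 ← R1 − 11/4·R3.
R2 ← R2 + 13/4·R3.
R4 ← R4 + 45/4·R3.
R5 ← R5 − 45/2·R3.
R4 ← R4 / (-3).
R1 ← R1 − 13/6·R4.
R2 ← R2 + 23/6·R4.
R3 ← R3 + 5/6·R4.
R5 ← R5 − 6·R4.
R5 reduces to 0 = 0, so the extra equation is consistent.
Reading off the reduced rows gives x = -5, y = -4, z = 5, w = 1.

x = -5, y = -4, z = 5, w = 1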